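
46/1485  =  46/1485 = 0.03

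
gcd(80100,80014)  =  2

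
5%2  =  1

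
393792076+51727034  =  445519110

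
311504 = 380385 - 68881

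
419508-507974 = -88466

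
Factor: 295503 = 3^1*13^1 * 7577^1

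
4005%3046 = 959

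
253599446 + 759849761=1013449207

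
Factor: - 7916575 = -5^2*316663^1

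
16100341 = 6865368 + 9234973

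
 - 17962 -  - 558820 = 540858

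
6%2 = 0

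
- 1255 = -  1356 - -101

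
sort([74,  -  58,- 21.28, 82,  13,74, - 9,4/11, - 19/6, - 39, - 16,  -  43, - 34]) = [-58,  -  43, - 39, - 34, - 21.28, - 16, - 9, - 19/6,4/11 , 13,74, 74,82]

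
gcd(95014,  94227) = 1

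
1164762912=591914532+572848380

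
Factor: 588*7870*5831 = 2^3*3^1 * 5^1*7^5*17^1*787^1 = 26983302360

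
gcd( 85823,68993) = 1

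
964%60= 4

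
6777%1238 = 587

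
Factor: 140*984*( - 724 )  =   - 2^7*3^1*5^1*7^1*41^1*181^1 = - 99738240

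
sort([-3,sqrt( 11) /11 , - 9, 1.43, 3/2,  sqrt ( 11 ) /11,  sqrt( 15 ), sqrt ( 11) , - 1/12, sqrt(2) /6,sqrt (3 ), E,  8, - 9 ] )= [ - 9,- 9, - 3,-1/12, sqrt(2)/6,sqrt( 11)/11,sqrt( 11 )/11 , 1.43, 3/2,  sqrt( 3), E,  sqrt (11),  sqrt (15),8]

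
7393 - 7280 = 113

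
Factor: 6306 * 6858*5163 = 2^2*3^5*127^1*1051^1*1721^1 = 223281927324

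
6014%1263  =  962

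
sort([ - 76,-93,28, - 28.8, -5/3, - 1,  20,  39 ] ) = [ - 93 , - 76,-28.8, - 5/3,-1, 20,28,39 ] 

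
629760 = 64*9840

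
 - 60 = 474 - 534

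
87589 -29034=58555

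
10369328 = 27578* 376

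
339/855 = 113/285 = 0.40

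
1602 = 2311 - 709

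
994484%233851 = 59080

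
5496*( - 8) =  - 43968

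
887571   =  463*1917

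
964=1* 964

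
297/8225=297/8225  =  0.04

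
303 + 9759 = 10062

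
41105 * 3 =123315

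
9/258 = 3/86 = 0.03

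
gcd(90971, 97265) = 1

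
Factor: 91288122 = 2^1*3^1*19^1*800773^1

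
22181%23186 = 22181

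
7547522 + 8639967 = 16187489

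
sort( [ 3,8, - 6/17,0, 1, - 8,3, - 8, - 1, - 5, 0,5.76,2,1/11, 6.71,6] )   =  [-8, -8,-5,-1, - 6/17, 0,0,  1/11,1,2,  3, 3, 5.76,6 , 6.71,8 ] 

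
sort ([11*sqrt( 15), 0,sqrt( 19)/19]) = [ 0  ,  sqrt ( 19)/19, 11 * sqrt( 15 ) ] 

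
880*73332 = 64532160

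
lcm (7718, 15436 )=15436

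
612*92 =56304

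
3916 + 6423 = 10339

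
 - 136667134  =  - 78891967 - 57775167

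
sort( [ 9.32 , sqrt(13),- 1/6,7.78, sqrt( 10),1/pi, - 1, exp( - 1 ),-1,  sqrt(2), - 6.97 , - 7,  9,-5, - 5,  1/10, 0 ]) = [ - 7,-6.97, - 5,-5,- 1,-1, - 1/6, 0,  1/10, 1/pi,exp( - 1 ),sqrt(2), sqrt( 10 ),sqrt(13 ),7.78,9, 9.32 ]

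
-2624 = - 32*82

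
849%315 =219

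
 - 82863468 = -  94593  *876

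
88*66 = 5808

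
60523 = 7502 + 53021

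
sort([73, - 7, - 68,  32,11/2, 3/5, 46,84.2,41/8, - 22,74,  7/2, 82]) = [ - 68,  -  22, - 7,3/5,7/2, 41/8,  11/2,32,46,73,  74, 82,84.2]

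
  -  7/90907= -7/90907 =- 0.00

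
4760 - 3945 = 815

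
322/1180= 161/590 = 0.27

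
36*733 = 26388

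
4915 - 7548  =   - 2633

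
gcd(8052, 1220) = 244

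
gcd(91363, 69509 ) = 1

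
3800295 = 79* 48105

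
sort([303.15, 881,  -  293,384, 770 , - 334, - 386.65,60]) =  [-386.65, -334, - 293,60,  303.15,384,770,881]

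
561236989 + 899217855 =1460454844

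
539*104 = 56056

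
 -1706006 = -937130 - 768876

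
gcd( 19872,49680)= 9936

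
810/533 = 1 + 277/533 = 1.52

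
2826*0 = 0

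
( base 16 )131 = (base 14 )17B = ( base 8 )461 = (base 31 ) 9q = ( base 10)305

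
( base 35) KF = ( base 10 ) 715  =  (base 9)874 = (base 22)1AB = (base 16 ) 2CB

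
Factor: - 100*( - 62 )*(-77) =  - 2^3*5^2*7^1*11^1*31^1 = -477400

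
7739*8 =61912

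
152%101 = 51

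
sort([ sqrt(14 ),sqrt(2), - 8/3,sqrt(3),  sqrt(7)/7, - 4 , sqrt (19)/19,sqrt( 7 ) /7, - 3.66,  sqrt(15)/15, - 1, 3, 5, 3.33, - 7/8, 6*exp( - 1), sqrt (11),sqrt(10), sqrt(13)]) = [  -  4, - 3.66, - 8/3, - 1, - 7/8, sqrt ( 19)/19,  sqrt( 15) /15,sqrt( 7)/7,sqrt(7)/7, sqrt(2),sqrt(3 ), 6*exp( - 1), 3,sqrt(10),sqrt( 11),3.33 , sqrt( 13),  sqrt(14),5]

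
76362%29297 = 17768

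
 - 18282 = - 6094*3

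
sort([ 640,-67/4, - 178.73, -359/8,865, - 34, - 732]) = [ - 732 , - 178.73, - 359/8,  -  34, - 67/4, 640,865 ]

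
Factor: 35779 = 37^1*967^1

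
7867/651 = 7867/651 = 12.08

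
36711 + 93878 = 130589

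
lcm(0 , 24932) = 0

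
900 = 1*900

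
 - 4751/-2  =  2375 + 1/2 = 2375.50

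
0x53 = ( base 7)146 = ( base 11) 76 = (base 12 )6B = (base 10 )83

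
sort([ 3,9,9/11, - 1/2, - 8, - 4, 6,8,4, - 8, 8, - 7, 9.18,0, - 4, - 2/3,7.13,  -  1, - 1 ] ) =[ - 8,  -  8,  -  7, - 4, - 4, - 1,-1,-2/3, - 1/2, 0 , 9/11, 3,  4,  6,7.13,8, 8, 9,9.18]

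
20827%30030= 20827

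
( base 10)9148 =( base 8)21674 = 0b10001110111100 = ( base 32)8TS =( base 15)2A9D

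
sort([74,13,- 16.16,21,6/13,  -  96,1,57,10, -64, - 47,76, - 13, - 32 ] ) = [ - 96,-64, - 47,  -  32, - 16.16, - 13 , 6/13,1,10 , 13,21, 57, 74,76] 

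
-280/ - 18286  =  140/9143 = 0.02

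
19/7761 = 19/7761 = 0.00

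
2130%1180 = 950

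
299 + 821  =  1120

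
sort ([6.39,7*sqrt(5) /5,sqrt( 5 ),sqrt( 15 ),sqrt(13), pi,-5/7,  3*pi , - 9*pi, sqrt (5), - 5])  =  [ -9*pi,-5,  -  5/7,sqrt( 5),  sqrt( 5),7*sqrt( 5 )/5 , pi , sqrt( 13),sqrt( 15 ),6.39,3*pi]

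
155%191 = 155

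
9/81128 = 9/81128  =  0.00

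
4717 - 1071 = 3646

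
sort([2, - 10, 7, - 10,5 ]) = [ - 10,- 10,2,5,7]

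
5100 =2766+2334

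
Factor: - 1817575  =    -  5^2*23^1*29^1*109^1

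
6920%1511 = 876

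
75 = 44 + 31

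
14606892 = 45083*324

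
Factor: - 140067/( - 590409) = 79/333 = 3^( -2) * 37^( - 1)*79^1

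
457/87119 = 457/87119 = 0.01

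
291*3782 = 1100562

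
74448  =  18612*4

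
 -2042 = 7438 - 9480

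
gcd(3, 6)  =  3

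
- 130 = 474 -604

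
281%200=81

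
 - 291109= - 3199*91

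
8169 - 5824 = 2345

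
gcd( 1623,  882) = 3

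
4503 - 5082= -579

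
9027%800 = 227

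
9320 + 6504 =15824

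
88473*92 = 8139516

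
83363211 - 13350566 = 70012645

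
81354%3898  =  3394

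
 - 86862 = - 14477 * 6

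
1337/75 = 17+ 62/75 = 17.83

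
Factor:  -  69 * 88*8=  - 2^6*3^1 * 11^1* 23^1 =-  48576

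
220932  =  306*722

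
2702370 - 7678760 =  - 4976390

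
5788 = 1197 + 4591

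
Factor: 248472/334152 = 3^ ( - 1)*13^ ( - 1 )*29^1 = 29/39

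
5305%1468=901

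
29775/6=4962 + 1/2  =  4962.50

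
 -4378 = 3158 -7536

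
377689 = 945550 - 567861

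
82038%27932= 26174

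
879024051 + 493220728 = 1372244779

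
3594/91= 3594/91=39.49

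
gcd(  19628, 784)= 28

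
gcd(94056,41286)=6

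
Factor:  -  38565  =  -3^2*5^1*857^1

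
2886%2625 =261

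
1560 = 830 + 730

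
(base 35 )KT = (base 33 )m3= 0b1011011001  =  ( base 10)729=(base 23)18G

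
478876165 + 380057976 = 858934141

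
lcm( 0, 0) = 0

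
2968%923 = 199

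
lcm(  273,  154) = 6006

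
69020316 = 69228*997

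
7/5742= 7/5742= 0.00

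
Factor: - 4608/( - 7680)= 3/5 = 3^1*5^ (  -  1)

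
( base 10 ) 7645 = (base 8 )16735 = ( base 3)101111011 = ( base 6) 55221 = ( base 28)9L1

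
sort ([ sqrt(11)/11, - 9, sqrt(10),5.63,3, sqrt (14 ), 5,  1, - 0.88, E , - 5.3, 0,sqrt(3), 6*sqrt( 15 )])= [-9, - 5.3, - 0.88, 0,  sqrt(11) /11,  1, sqrt (3 ), E, 3,  sqrt(10 ),sqrt ( 14 ), 5,5.63,6*sqrt(15)]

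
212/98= 2+8/49=   2.16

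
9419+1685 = 11104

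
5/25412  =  5/25412 = 0.00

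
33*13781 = 454773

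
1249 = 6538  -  5289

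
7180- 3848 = 3332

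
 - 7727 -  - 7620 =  - 107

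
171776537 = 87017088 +84759449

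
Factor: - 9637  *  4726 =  - 2^1*17^1*23^1*139^1 * 419^1 = - 45544462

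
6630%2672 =1286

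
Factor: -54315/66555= -3^(  -  1)*29^(-1 )*71^1 =-71/87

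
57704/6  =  9617+1/3= 9617.33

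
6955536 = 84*82804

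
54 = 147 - 93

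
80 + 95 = 175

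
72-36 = 36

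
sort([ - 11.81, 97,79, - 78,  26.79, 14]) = [ - 78,  -  11.81 , 14, 26.79,  79,97] 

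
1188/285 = 4+16/95 = 4.17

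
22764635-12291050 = 10473585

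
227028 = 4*56757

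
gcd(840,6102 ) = 6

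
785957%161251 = 140953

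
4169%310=139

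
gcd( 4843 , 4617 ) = 1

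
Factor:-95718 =-2^1*3^1*7^1 *43^1*53^1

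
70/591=70/591 = 0.12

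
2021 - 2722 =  - 701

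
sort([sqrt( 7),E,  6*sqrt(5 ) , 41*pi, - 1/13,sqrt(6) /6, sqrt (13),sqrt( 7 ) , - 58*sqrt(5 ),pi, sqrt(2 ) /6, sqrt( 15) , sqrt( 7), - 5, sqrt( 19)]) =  [ - 58* sqrt( 5),  -  5, - 1/13,sqrt( 2 )/6,sqrt( 6)/6,sqrt( 7 ) , sqrt( 7 ),sqrt ( 7 ),E,  pi,sqrt( 13), sqrt( 15 ),sqrt( 19 ),  6 * sqrt( 5),41*pi ]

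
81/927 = 9/103  =  0.09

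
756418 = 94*8047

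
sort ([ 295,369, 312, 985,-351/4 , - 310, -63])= [ - 310, - 351/4, - 63 , 295,312,369, 985]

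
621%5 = 1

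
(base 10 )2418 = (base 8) 4562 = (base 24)44i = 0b100101110010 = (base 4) 211302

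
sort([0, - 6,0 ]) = [ - 6, 0,0] 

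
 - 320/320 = - 1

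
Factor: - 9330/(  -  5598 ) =3^(- 1 )*5^1=5/3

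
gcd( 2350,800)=50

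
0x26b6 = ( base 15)2E0A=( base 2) 10011010110110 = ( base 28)CHQ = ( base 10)9910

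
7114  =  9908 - 2794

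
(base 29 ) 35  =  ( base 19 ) 4G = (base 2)1011100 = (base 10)92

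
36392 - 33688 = 2704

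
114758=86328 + 28430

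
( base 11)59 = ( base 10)64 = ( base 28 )28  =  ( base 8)100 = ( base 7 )121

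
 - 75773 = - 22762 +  - 53011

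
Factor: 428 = 2^2*107^1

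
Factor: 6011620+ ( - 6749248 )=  - 2^2 * 3^1*61469^1 = - 737628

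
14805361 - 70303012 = - 55497651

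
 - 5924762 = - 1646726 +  - 4278036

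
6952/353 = 6952/353= 19.69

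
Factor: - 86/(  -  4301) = 2^1*11^( - 1 ) * 17^( - 1)*23^( - 1)*43^1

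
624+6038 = 6662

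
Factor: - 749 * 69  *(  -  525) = 3^2*5^2*7^2* 23^1 *107^1  =  27132525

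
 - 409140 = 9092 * ( - 45) 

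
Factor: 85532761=85532761^1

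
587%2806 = 587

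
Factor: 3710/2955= 742/591 = 2^1* 3^( - 1)*7^1*53^1 * 197^( - 1 )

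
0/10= 0  =  0.00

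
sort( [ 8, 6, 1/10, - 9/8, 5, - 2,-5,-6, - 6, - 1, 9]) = [ - 6, -6 , - 5 ,-2,-9/8, - 1 , 1/10 , 5, 6, 8, 9 ]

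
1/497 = 1/497 = 0.00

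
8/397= 8/397=0.02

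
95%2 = 1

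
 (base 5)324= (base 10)89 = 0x59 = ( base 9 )108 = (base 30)2t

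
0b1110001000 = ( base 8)1610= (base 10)904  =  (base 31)t5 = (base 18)2E4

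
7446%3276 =894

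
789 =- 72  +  861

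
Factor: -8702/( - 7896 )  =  4351/3948  =  2^( - 2)*3^( - 1 ) * 7^( - 1) * 19^1*47^(  -  1 )*229^1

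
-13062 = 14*( - 933)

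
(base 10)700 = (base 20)1F0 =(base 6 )3124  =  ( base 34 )kk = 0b1010111100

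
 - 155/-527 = 5/17 = 0.29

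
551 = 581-30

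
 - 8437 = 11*( - 767)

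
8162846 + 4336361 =12499207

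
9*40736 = 366624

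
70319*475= 33401525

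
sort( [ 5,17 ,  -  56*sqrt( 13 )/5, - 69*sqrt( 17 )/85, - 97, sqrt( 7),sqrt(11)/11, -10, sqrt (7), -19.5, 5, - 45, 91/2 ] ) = [ - 97, - 45,- 56*sqrt( 13)/5, - 19.5, - 10 , - 69*sqrt(17 )/85, sqrt( 11)/11, sqrt( 7 ), sqrt( 7), 5,5, 17,91/2]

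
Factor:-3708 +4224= 2^2*3^1*43^1 =516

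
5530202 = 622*8891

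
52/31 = 1+21/31 = 1.68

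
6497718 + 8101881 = 14599599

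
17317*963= 16676271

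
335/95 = 67/19 = 3.53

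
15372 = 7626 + 7746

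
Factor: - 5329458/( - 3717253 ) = 2^1 *3^2*31^1*167^( - 1)*9551^1*22259^(-1 )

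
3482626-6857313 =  - 3374687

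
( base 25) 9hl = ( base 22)CBL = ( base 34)58j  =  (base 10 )6071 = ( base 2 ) 1011110110111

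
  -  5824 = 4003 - 9827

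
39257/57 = 688 + 41/57 = 688.72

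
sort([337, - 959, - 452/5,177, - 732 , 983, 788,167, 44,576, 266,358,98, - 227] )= [ - 959, - 732, - 227, - 452/5, 44,  98, 167, 177,266, 337,  358,576,788,983]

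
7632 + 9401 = 17033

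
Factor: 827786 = 2^1 *127^1*3259^1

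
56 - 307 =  - 251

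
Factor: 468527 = 468527^1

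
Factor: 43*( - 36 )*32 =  - 2^7*3^2*43^1=- 49536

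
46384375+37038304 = 83422679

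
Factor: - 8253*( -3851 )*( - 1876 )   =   - 59623600428 = - 2^2*3^2*7^2 * 67^1*131^1*3851^1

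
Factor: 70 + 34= 104 = 2^3 *13^1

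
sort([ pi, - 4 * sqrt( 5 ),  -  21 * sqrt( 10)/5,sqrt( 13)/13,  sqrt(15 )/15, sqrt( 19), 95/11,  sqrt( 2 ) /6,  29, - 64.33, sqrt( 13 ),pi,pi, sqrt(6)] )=[ - 64.33, - 21*sqrt ( 10) /5, - 4*sqrt( 5 ),sqrt( 2 )/6,sqrt( 15)/15,sqrt( 13)/13  ,  sqrt ( 6 ) , pi,pi,pi, sqrt ( 13 ) , sqrt( 19 ),95/11, 29 ] 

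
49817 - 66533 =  - 16716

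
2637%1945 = 692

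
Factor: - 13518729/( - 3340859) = 3^2*7^1*59^1*3637^1*3340859^( - 1)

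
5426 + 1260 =6686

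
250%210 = 40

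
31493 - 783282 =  - 751789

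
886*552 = 489072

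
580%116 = 0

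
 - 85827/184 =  - 467 + 101/184 =- 466.45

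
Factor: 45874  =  2^1  *  22937^1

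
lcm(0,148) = 0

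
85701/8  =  10712 + 5/8 = 10712.62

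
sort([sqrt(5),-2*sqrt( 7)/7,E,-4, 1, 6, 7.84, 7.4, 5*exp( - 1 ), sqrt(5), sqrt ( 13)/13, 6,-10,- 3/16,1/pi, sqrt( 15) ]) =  [  -  10, - 4, - 2*sqrt( 7) /7, - 3/16, sqrt( 13)/13 , 1/pi, 1 , 5*exp ( - 1),sqrt (5 ), sqrt( 5),E, sqrt( 15),  6,6,7.4, 7.84 ] 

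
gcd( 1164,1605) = 3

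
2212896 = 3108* 712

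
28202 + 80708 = 108910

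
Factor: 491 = 491^1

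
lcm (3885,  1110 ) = 7770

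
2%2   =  0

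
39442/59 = 39442/59 = 668.51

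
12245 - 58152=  - 45907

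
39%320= 39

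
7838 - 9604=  - 1766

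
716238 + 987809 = 1704047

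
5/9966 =5/9966= 0.00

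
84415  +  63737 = 148152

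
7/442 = 7/442  =  0.02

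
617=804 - 187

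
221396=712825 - 491429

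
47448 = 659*72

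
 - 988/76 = - 13 = - 13.00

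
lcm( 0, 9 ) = 0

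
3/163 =3/163   =  0.02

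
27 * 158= 4266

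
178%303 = 178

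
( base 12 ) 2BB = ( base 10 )431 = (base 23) ih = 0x1AF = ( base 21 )KB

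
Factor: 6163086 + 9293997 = 15457083 = 3^1*37^1* 131^1 *1063^1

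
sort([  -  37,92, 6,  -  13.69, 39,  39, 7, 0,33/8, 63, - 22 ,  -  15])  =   [-37,-22, - 15, - 13.69,0 , 33/8, 6, 7, 39, 39,  63, 92 ]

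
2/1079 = 2/1079 = 0.00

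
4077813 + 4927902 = 9005715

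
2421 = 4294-1873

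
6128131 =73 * 83947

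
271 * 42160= 11425360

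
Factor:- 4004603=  - 269^1*14887^1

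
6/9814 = 3/4907=0.00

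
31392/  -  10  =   - 3140  +  4/5= - 3139.20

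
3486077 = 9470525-5984448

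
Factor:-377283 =-3^1*19^1 *6619^1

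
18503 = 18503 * 1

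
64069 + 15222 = 79291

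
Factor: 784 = 2^4*7^2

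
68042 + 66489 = 134531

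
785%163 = 133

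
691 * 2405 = 1661855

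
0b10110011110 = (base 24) 2bm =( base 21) 35A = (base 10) 1438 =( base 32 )1cu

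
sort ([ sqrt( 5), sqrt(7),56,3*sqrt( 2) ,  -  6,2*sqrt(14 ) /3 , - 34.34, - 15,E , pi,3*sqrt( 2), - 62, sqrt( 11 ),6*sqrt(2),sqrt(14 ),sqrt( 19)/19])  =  [ - 62, - 34.34,-15,-6 , sqrt( 19)/19,sqrt( 5 ),2*sqrt(14)/3, sqrt( 7),E,pi,sqrt( 11 ),sqrt( 14),3*sqrt( 2 ), 3*sqrt( 2),6*sqrt ( 2),56] 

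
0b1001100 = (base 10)76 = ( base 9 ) 84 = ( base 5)301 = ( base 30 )2g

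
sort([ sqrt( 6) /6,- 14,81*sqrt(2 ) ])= [ - 14,  sqrt( 6 )/6,81*sqrt( 2)]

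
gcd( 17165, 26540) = 5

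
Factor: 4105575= 3^2*5^2*71^1*257^1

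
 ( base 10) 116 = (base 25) 4G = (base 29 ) 40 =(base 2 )1110100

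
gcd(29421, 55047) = 3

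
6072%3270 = 2802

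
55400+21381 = 76781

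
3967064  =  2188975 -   -  1778089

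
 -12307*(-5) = 61535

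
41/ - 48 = - 1 + 7/48= - 0.85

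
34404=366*94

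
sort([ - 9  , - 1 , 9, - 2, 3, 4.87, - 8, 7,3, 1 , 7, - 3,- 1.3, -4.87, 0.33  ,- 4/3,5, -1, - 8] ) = [ - 9 , - 8 , - 8, - 4.87,  -  3, - 2, - 4/3, - 1.3, - 1, - 1, 0.33 , 1,3,3 , 4.87,5, 7,7, 9] 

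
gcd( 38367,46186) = 7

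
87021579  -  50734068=36287511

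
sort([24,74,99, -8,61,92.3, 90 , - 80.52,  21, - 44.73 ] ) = [  -  80.52 ,  -  44.73, - 8, 21, 24 , 61, 74,  90,92.3, 99]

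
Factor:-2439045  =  -3^3*5^1*7^1*29^1 * 89^1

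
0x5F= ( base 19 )50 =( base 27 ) 3E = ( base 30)35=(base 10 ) 95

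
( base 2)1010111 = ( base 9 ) 106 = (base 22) 3L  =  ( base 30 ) 2r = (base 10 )87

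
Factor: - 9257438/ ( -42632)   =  4628719/21316 = 2^ ( - 2)*29^1*73^(-2) *193^1 *827^1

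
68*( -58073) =-3948964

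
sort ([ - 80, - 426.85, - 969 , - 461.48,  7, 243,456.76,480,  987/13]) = [ - 969, - 461.48, - 426.85,- 80,  7,987/13,243, 456.76, 480 ]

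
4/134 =2/67=0.03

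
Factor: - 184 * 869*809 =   -  129355864= - 2^3*11^1*23^1*79^1*809^1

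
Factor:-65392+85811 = 20419 = 7^1*2917^1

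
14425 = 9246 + 5179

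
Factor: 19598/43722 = 9799/21861= 3^( - 2)*7^(-1)*41^1*239^1*347^(-1 )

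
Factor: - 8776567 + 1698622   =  -3^1*5^1 * 7^1*67409^1 = - 7077945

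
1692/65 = 26 +2/65 = 26.03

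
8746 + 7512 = 16258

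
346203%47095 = 16538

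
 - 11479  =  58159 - 69638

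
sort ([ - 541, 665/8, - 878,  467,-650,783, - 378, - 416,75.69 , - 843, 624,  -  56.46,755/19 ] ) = [ - 878, - 843, - 650, - 541, - 416,-378, - 56.46,755/19, 75.69, 665/8,467,  624, 783] 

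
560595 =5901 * 95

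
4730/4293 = 4730/4293 = 1.10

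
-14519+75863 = 61344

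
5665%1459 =1288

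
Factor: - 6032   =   - 2^4 * 13^1 * 29^1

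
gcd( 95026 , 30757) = 1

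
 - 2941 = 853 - 3794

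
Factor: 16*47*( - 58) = -43616 = - 2^5*29^1 *47^1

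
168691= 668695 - 500004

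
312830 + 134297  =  447127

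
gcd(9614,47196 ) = 874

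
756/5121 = 84/569 = 0.15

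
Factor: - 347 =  - 347^1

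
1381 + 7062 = 8443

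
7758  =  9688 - 1930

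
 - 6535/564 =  - 6535/564 = -11.59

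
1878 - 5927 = -4049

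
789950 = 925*854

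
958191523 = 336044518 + 622147005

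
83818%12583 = 8320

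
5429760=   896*6060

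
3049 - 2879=170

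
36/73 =36/73  =  0.49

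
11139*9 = 100251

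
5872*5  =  29360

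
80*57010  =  4560800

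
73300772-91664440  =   - 18363668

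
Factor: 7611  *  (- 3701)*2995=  - 84364091445 = -3^1 *5^1*43^1*59^1*599^1* 3701^1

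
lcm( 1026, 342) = 1026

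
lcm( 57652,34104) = 2421384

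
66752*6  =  400512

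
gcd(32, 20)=4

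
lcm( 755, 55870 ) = 55870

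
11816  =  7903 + 3913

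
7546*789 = 5953794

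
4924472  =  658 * 7484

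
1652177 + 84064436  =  85716613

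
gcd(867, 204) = 51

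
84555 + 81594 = 166149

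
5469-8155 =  - 2686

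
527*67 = 35309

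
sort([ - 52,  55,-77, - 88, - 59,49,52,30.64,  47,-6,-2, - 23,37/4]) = [-88, - 77,- 59, - 52, - 23, - 6, - 2,37/4, 30.64, 47,49 , 52, 55] 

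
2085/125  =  16  +  17/25 = 16.68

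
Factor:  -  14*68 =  - 2^3*7^1*17^1 = - 952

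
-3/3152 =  - 1 + 3149/3152 = - 0.00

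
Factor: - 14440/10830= -2^2*3^( - 1 )=-4/3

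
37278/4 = 18639/2 = 9319.50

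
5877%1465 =17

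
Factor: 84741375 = 3^1 * 5^3*225977^1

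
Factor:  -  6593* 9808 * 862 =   -  55740492128 = -  2^5*19^1 * 347^1*431^1 * 613^1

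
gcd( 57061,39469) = 1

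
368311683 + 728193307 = 1096504990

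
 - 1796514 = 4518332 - 6314846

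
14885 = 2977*5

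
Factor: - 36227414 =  - 2^1* 19^1*43^1*22171^1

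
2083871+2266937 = 4350808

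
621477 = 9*69053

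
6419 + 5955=12374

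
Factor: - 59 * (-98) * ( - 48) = -2^5*3^1*7^2*59^1 = - 277536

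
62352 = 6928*9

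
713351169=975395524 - 262044355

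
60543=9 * 6727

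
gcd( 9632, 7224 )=2408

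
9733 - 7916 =1817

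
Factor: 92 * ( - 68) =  - 6256 = - 2^4 * 17^1 * 23^1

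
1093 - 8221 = - 7128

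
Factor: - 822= - 2^1*3^1*137^1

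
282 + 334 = 616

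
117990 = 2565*46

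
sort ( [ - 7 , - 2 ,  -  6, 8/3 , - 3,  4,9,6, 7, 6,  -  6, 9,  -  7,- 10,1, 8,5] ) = [ - 10,- 7,-7, - 6, - 6, -3, - 2, 1, 8/3,4, 5, 6 , 6,  7,  8,9,9]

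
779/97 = 779/97 = 8.03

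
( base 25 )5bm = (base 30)3o2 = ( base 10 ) 3422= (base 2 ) 110101011110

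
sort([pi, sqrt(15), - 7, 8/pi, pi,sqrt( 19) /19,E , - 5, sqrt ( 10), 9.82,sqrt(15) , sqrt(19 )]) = [  -  7,-5, sqrt( 19)/19,8/pi,E, pi,pi, sqrt( 10 ),sqrt(15 ), sqrt(15), sqrt ( 19), 9.82] 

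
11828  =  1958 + 9870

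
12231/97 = 12231/97= 126.09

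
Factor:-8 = -2^3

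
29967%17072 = 12895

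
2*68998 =137996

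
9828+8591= 18419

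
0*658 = 0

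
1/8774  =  1/8774 = 0.00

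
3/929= 3/929 = 0.00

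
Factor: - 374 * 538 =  - 201212 = - 2^2*11^1*17^1*269^1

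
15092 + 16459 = 31551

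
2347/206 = 2347/206 = 11.39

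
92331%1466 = 1439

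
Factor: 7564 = 2^2*31^1*61^1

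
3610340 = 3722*970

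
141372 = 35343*4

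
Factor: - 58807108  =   - 2^2*14701777^1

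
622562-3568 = 618994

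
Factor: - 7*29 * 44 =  - 8932  =  - 2^2 * 7^1*11^1*29^1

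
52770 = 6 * 8795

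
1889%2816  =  1889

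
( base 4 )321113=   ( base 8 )7127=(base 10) 3671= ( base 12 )215b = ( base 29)4ah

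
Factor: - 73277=  -  73277^1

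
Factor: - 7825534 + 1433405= - 6392129 = - 61^1*104789^1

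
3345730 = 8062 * 415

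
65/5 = 13 = 13.00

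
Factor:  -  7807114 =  - 2^1*7^1*17^1*32803^1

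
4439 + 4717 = 9156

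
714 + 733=1447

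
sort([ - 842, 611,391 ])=[ - 842,391,611]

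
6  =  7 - 1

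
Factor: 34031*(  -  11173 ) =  - 11173^1*34031^1 = -  380228363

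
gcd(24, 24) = 24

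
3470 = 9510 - 6040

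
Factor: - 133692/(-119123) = 156/139 = 2^2 * 3^1*13^1*139^( - 1)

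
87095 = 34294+52801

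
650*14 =9100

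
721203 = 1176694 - 455491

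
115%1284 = 115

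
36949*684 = 25273116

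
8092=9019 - 927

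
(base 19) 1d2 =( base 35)hf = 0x262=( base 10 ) 610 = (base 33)ig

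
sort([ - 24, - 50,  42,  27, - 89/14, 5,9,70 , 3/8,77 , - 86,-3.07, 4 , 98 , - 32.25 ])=[ - 86, -50, - 32.25, - 24,- 89/14,-3.07 , 3/8,4,5, 9, 27, 42,70,77,98] 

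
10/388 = 5/194 = 0.03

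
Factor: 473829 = 3^1* 59^1*2677^1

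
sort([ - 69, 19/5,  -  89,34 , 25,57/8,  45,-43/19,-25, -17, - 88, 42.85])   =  [-89,- 88, - 69, - 25, - 17, - 43/19, 19/5, 57/8, 25, 34, 42.85, 45 ]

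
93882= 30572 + 63310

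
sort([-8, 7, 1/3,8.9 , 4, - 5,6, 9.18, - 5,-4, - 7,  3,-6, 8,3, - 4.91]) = [-8,-7,-6, - 5, - 5,  -  4.91,- 4,  1/3,3,  3, 4, 6, 7, 8,8.9,9.18 ]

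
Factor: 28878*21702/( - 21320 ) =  - 156677589/5330 = - 2^(  -  1 )*3^2*5^(-1 )*13^( - 1 )*41^( - 1 )*3617^1*4813^1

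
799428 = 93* 8596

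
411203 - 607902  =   - 196699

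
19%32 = 19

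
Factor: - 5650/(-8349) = 2^1*3^( - 1 )*5^2 * 11^(-2 )*23^( - 1)*113^1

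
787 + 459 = 1246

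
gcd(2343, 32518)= 71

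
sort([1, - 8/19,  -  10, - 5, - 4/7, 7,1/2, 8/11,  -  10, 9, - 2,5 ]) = [ - 10, - 10 , - 5, - 2,  -  4/7,-8/19, 1/2, 8/11, 1, 5, 7,9]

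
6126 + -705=5421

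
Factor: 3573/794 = 2^( - 1 )*3^2 = 9/2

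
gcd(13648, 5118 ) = 1706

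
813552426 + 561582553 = 1375134979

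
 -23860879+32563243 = 8702364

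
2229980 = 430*5186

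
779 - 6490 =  - 5711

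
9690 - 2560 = 7130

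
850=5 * 170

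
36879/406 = 90 + 339/406 = 90.83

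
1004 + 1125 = 2129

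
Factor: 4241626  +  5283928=9525554 = 2^1*4762777^1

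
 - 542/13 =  - 42 + 4/13= - 41.69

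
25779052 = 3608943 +22170109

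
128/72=1 + 7/9=1.78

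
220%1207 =220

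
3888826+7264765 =11153591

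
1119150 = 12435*90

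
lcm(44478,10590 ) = 222390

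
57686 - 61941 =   -  4255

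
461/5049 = 461/5049 = 0.09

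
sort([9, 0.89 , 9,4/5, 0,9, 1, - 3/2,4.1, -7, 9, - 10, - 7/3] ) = [ - 10 , - 7, - 7/3,  -  3/2,  0, 4/5, 0.89, 1,4.1, 9, 9, 9,9 ]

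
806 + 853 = 1659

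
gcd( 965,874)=1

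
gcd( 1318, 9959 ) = 1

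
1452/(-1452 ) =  - 1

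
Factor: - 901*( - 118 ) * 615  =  2^1*3^1 * 5^1* 17^1*41^1*53^1*59^1  =  65385570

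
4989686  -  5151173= - 161487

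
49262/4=12315 + 1/2 = 12315.50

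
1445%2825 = 1445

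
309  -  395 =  - 86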